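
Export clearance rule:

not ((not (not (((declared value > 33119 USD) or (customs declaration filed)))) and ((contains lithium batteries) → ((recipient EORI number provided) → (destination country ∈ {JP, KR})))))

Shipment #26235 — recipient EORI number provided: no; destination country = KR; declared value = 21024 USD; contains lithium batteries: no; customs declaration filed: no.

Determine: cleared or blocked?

Cleared

Atomic conditions:
  declared value > 33119 USD: 21024 > 33119 is false
  customs declaration filed: no → false
  contains lithium batteries: no → false
  recipient EORI number provided: no → false
  destination country ∈ {JP, KR}: KR is in the set → true
Combine:
[1.1.1.1] false OR false = false
[1.1.1] NOT false = true
[1.1] NOT true = false
[1.2.2] false → true (antecedent false ⇒ implication holds) = true
[1.2] false → true (antecedent false ⇒ implication holds) = true
[1] false AND true = false
[root] NOT false = true
Overall: true → cleared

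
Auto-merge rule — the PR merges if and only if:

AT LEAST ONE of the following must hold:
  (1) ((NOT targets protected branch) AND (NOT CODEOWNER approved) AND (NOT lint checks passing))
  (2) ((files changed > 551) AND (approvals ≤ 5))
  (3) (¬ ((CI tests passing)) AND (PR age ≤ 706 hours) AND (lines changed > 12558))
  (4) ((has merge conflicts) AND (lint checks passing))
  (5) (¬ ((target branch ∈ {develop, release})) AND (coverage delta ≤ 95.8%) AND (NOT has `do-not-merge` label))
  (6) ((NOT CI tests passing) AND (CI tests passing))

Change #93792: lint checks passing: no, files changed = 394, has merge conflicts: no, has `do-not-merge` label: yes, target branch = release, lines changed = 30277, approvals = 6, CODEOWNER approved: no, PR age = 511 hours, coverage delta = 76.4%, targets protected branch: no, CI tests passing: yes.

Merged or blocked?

Atomic conditions:
  NOT targets protected branch: no → true
  NOT CODEOWNER approved: no → true
  NOT lint checks passing: no → true
  files changed > 551: 394 > 551 is false
  approvals ≤ 5: 6 ≤ 5 is false
  CI tests passing: yes → true
  PR age ≤ 706 hours: 511 ≤ 706 is true
  lines changed > 12558: 30277 > 12558 is true
  has merge conflicts: no → false
  lint checks passing: no → false
  target branch ∈ {develop, release}: release is in the set → true
  coverage delta ≤ 95.8%: 76.4 ≤ 95.8 is true
  NOT has `do-not-merge` label: yes → false
  NOT CI tests passing: yes → false
Combine:
[1] true AND true AND true = true
[2] false AND false = false
[3.1] NOT true = false
[3] false AND true AND true = false
[4] false AND false = false
[5.1] NOT true = false
[5] false AND true AND false = false
[6] false AND true = false
[root] true OR false OR false OR false OR false OR false = true
Overall: true → merged

Merged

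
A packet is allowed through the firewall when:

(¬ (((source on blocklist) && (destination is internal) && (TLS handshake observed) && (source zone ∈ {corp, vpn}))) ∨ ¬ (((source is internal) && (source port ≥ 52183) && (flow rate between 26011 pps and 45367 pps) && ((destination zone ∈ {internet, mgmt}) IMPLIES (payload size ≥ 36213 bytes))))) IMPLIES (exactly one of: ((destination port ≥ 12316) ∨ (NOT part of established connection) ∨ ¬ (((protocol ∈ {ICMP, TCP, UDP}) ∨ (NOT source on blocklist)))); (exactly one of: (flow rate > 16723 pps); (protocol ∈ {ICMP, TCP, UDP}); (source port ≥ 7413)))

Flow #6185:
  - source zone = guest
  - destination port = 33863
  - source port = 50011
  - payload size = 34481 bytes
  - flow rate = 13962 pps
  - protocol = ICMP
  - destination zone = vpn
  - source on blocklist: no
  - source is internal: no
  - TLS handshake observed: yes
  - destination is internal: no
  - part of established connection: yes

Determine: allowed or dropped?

Atomic conditions:
  source on blocklist: no → false
  destination is internal: no → false
  TLS handshake observed: yes → true
  source zone ∈ {corp, vpn}: guest is not in the set → false
  source is internal: no → false
  source port ≥ 52183: 50011 ≥ 52183 is false
  flow rate between 26011 pps and 45367 pps: 13962 in [26011, 45367] is false
  destination zone ∈ {internet, mgmt}: vpn is not in the set → false
  payload size ≥ 36213 bytes: 34481 ≥ 36213 is false
  destination port ≥ 12316: 33863 ≥ 12316 is true
  NOT part of established connection: yes → false
  protocol ∈ {ICMP, TCP, UDP}: ICMP is in the set → true
  NOT source on blocklist: no → true
  flow rate > 16723 pps: 13962 > 16723 is false
  source port ≥ 7413: 50011 ≥ 7413 is true
Combine:
[1.1.1] false AND false AND true AND false = false
[1.1] NOT false = true
[1.2.1.4] false → false (antecedent false ⇒ implication holds) = true
[1.2.1] false AND false AND false AND true = false
[1.2] NOT false = true
[1] true OR true = true
[2.1.3.1] true OR true = true
[2.1.3] NOT true = false
[2.1] true OR false OR false = true
[2.2] exactly-one(false, true, true) = false
[2] exactly-one(true, false) = true
[root] true → true = true
Overall: true → allowed

Allowed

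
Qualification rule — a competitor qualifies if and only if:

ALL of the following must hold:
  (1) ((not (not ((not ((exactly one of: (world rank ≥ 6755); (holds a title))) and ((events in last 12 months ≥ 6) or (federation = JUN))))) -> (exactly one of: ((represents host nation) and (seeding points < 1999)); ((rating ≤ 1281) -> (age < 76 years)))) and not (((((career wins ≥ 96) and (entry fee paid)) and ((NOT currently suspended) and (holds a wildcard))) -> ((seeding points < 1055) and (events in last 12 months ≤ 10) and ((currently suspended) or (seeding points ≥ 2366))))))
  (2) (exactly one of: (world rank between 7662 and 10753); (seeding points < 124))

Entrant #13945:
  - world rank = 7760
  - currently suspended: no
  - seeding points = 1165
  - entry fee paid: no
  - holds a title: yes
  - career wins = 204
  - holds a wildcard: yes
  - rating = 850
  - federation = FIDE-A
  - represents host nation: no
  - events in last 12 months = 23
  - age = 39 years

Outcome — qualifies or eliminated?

Eliminated

Atomic conditions:
  world rank ≥ 6755: 7760 ≥ 6755 is true
  holds a title: yes → true
  events in last 12 months ≥ 6: 23 ≥ 6 is true
  federation = JUN: FIDE-A == JUN is false
  represents host nation: no → false
  seeding points < 1999: 1165 < 1999 is true
  rating ≤ 1281: 850 ≤ 1281 is true
  age < 76 years: 39 < 76 is true
  career wins ≥ 96: 204 ≥ 96 is true
  entry fee paid: no → false
  NOT currently suspended: no → true
  holds a wildcard: yes → true
  seeding points < 1055: 1165 < 1055 is false
  events in last 12 months ≤ 10: 23 ≤ 10 is false
  currently suspended: no → false
  seeding points ≥ 2366: 1165 ≥ 2366 is false
  world rank between 7662 and 10753: 7760 in [7662, 10753] is true
  seeding points < 124: 1165 < 124 is false
Combine:
[1.1.1.1.1.1.1] exactly-one(true, true) = false
[1.1.1.1.1.1] NOT false = true
[1.1.1.1.1.2] true OR false = true
[1.1.1.1.1] true AND true = true
[1.1.1.1] NOT true = false
[1.1.1] NOT false = true
[1.1.2.1] false AND true = false
[1.1.2.2] true → true = true
[1.1.2] exactly-one(false, true) = true
[1.1] true → true = true
[1.2.1.1.1] true AND false = false
[1.2.1.1.2] true AND true = true
[1.2.1.1] false AND true = false
[1.2.1.2.3] false OR false = false
[1.2.1.2] false AND false AND false = false
[1.2.1] false → false (antecedent false ⇒ implication holds) = true
[1.2] NOT true = false
[1] true AND false = false
[2] exactly-one(true, false) = true
[root] false AND true = false
Overall: false → eliminated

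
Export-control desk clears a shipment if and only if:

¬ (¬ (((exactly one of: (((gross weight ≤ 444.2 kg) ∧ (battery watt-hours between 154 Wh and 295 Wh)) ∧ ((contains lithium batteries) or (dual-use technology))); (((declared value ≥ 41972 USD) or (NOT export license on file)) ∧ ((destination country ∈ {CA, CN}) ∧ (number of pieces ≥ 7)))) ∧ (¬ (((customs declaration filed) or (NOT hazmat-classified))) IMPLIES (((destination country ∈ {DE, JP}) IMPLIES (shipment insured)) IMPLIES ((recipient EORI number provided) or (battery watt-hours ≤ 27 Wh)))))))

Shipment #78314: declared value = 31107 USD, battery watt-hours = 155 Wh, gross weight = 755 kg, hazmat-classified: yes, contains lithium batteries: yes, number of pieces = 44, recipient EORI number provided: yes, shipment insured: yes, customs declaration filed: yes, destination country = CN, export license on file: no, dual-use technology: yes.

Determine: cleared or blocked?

Cleared

Atomic conditions:
  gross weight ≤ 444.2 kg: 755 ≤ 444.2 is false
  battery watt-hours between 154 Wh and 295 Wh: 155 in [154, 295] is true
  contains lithium batteries: yes → true
  dual-use technology: yes → true
  declared value ≥ 41972 USD: 31107 ≥ 41972 is false
  NOT export license on file: no → true
  destination country ∈ {CA, CN}: CN is in the set → true
  number of pieces ≥ 7: 44 ≥ 7 is true
  customs declaration filed: yes → true
  NOT hazmat-classified: yes → false
  destination country ∈ {DE, JP}: CN is not in the set → false
  shipment insured: yes → true
  recipient EORI number provided: yes → true
  battery watt-hours ≤ 27 Wh: 155 ≤ 27 is false
Combine:
[1.1.1.1.1] false AND true = false
[1.1.1.1.2] true OR true = true
[1.1.1.1] false AND true = false
[1.1.1.2.1] false OR true = true
[1.1.1.2.2] true AND true = true
[1.1.1.2] true AND true = true
[1.1.1] exactly-one(false, true) = true
[1.1.2.1.1] true OR false = true
[1.1.2.1] NOT true = false
[1.1.2.2.1] false → true (antecedent false ⇒ implication holds) = true
[1.1.2.2.2] true OR false = true
[1.1.2.2] true → true = true
[1.1.2] false → true (antecedent false ⇒ implication holds) = true
[1.1] true AND true = true
[1] NOT true = false
[root] NOT false = true
Overall: true → cleared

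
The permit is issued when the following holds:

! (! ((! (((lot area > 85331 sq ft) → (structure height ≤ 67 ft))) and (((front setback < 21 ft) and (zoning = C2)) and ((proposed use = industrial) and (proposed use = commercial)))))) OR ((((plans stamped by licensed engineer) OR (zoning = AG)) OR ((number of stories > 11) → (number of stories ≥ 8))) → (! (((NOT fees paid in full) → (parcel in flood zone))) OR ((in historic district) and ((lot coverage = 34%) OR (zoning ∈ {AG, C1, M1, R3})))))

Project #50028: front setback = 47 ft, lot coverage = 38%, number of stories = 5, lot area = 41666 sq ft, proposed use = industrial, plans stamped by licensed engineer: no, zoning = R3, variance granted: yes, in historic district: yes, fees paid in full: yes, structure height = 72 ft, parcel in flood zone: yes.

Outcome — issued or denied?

Atomic conditions:
  lot area > 85331 sq ft: 41666 > 85331 is false
  structure height ≤ 67 ft: 72 ≤ 67 is false
  front setback < 21 ft: 47 < 21 is false
  zoning = C2: R3 == C2 is false
  proposed use = industrial: industrial == industrial is true
  proposed use = commercial: industrial == commercial is false
  plans stamped by licensed engineer: no → false
  zoning = AG: R3 == AG is false
  number of stories > 11: 5 > 11 is false
  number of stories ≥ 8: 5 ≥ 8 is false
  NOT fees paid in full: yes → false
  parcel in flood zone: yes → true
  in historic district: yes → true
  lot coverage = 34%: 38 == 34 is false
  zoning ∈ {AG, C1, M1, R3}: R3 is in the set → true
Combine:
[1.1.1.1.1] false → false (antecedent false ⇒ implication holds) = true
[1.1.1.1] NOT true = false
[1.1.1.2.1] false AND false = false
[1.1.1.2.2] true AND false = false
[1.1.1.2] false AND false = false
[1.1.1] false AND false = false
[1.1] NOT false = true
[1] NOT true = false
[2.1.1] false OR false = false
[2.1.2] false → false (antecedent false ⇒ implication holds) = true
[2.1] false OR true = true
[2.2.1.1] false → true (antecedent false ⇒ implication holds) = true
[2.2.1] NOT true = false
[2.2.2.2] false OR true = true
[2.2.2] true AND true = true
[2.2] false OR true = true
[2] true → true = true
[root] false OR true = true
Overall: true → issued

Issued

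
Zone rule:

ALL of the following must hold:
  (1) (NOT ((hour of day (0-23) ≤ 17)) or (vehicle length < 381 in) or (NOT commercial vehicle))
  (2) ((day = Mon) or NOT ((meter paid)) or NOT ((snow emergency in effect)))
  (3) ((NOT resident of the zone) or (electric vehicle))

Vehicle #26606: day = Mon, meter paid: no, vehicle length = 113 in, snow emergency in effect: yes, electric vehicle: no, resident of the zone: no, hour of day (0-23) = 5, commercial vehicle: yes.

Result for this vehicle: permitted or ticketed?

Permitted

Atomic conditions:
  hour of day (0-23) ≤ 17: 5 ≤ 17 is true
  vehicle length < 381 in: 113 < 381 is true
  NOT commercial vehicle: yes → false
  day = Mon: Mon == Mon is true
  meter paid: no → false
  snow emergency in effect: yes → true
  NOT resident of the zone: no → true
  electric vehicle: no → false
Combine:
[1.1] NOT true = false
[1] false OR true OR false = true
[2.2] NOT false = true
[2.3] NOT true = false
[2] true OR true OR false = true
[3] true OR false = true
[root] true AND true AND true = true
Overall: true → permitted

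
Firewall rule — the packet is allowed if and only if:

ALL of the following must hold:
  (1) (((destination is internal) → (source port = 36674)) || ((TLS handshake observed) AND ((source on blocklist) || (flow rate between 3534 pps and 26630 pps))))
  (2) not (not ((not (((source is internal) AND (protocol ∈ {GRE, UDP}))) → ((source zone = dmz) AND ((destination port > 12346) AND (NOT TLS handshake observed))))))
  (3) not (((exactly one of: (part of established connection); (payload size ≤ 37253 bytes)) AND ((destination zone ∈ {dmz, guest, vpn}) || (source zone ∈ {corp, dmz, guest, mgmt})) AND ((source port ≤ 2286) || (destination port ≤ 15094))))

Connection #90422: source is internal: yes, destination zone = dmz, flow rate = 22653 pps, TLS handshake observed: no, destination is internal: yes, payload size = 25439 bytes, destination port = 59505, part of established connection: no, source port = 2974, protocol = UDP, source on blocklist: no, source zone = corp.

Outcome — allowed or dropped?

Dropped

Atomic conditions:
  destination is internal: yes → true
  source port = 36674: 2974 == 36674 is false
  TLS handshake observed: no → false
  source on blocklist: no → false
  flow rate between 3534 pps and 26630 pps: 22653 in [3534, 26630] is true
  source is internal: yes → true
  protocol ∈ {GRE, UDP}: UDP is in the set → true
  source zone = dmz: corp == dmz is false
  destination port > 12346: 59505 > 12346 is true
  NOT TLS handshake observed: no → true
  part of established connection: no → false
  payload size ≤ 37253 bytes: 25439 ≤ 37253 is true
  destination zone ∈ {dmz, guest, vpn}: dmz is in the set → true
  source zone ∈ {corp, dmz, guest, mgmt}: corp is in the set → true
  source port ≤ 2286: 2974 ≤ 2286 is false
  destination port ≤ 15094: 59505 ≤ 15094 is false
Combine:
[1.1] true → false = false
[1.2.2] false OR true = true
[1.2] false AND true = false
[1] false OR false = false
[2.1.1.1.1] true AND true = true
[2.1.1.1] NOT true = false
[2.1.1.2.2] true AND true = true
[2.1.1.2] false AND true = false
[2.1.1] false → false (antecedent false ⇒ implication holds) = true
[2.1] NOT true = false
[2] NOT false = true
[3.1.1] exactly-one(false, true) = true
[3.1.2] true OR true = true
[3.1.3] false OR false = false
[3.1] true AND true AND false = false
[3] NOT false = true
[root] false AND true AND true = false
Overall: false → dropped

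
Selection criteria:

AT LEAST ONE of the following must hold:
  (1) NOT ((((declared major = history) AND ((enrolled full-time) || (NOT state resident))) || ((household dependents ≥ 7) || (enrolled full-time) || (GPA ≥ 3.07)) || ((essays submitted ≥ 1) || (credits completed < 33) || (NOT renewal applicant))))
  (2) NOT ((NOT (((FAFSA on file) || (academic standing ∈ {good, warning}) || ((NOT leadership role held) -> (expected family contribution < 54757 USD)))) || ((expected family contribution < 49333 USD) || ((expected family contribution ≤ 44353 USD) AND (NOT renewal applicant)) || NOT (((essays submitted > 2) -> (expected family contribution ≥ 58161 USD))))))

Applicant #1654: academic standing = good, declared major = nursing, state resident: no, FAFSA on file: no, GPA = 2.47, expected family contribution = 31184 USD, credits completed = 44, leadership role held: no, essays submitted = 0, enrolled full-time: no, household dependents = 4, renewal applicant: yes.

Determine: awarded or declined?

Awarded

Atomic conditions:
  declared major = history: nursing == history is false
  enrolled full-time: no → false
  NOT state resident: no → true
  household dependents ≥ 7: 4 ≥ 7 is false
  GPA ≥ 3.07: 2.47 ≥ 3.07 is false
  essays submitted ≥ 1: 0 ≥ 1 is false
  credits completed < 33: 44 < 33 is false
  NOT renewal applicant: yes → false
  FAFSA on file: no → false
  academic standing ∈ {good, warning}: good is in the set → true
  NOT leadership role held: no → true
  expected family contribution < 54757 USD: 31184 < 54757 is true
  expected family contribution < 49333 USD: 31184 < 49333 is true
  expected family contribution ≤ 44353 USD: 31184 ≤ 44353 is true
  essays submitted > 2: 0 > 2 is false
  expected family contribution ≥ 58161 USD: 31184 ≥ 58161 is false
Combine:
[1.1.1.2] false OR true = true
[1.1.1] false AND true = false
[1.1.2] false OR false OR false = false
[1.1.3] false OR false OR false = false
[1.1] false OR false OR false = false
[1] NOT false = true
[2.1.1.1.3] true → true = true
[2.1.1.1] false OR true OR true = true
[2.1.1] NOT true = false
[2.1.2.2] true AND false = false
[2.1.2.3.1] false → false (antecedent false ⇒ implication holds) = true
[2.1.2.3] NOT true = false
[2.1.2] true OR false OR false = true
[2.1] false OR true = true
[2] NOT true = false
[root] true OR false = true
Overall: true → awarded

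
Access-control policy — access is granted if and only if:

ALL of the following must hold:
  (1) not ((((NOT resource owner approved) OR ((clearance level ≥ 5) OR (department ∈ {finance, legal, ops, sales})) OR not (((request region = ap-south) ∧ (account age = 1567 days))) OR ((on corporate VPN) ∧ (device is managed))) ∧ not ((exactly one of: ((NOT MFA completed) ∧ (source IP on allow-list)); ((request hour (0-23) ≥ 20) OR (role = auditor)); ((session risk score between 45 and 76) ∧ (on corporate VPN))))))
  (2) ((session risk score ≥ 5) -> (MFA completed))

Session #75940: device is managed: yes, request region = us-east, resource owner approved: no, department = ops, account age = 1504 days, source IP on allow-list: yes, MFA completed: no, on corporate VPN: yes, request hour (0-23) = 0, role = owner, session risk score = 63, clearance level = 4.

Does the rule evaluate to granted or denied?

Denied

Atomic conditions:
  NOT resource owner approved: no → true
  clearance level ≥ 5: 4 ≥ 5 is false
  department ∈ {finance, legal, ops, sales}: ops is in the set → true
  request region = ap-south: us-east == ap-south is false
  account age = 1567 days: 1504 == 1567 is false
  on corporate VPN: yes → true
  device is managed: yes → true
  NOT MFA completed: no → true
  source IP on allow-list: yes → true
  request hour (0-23) ≥ 20: 0 ≥ 20 is false
  role = auditor: owner == auditor is false
  session risk score between 45 and 76: 63 in [45, 76] is true
  session risk score ≥ 5: 63 ≥ 5 is true
  MFA completed: no → false
Combine:
[1.1.1.2] false OR true = true
[1.1.1.3.1] false AND false = false
[1.1.1.3] NOT false = true
[1.1.1.4] true AND true = true
[1.1.1] true OR true OR true OR true = true
[1.1.2.1.1] true AND true = true
[1.1.2.1.2] false OR false = false
[1.1.2.1.3] true AND true = true
[1.1.2.1] exactly-one(true, false, true) = false
[1.1.2] NOT false = true
[1.1] true AND true = true
[1] NOT true = false
[2] true → false = false
[root] false AND false = false
Overall: false → denied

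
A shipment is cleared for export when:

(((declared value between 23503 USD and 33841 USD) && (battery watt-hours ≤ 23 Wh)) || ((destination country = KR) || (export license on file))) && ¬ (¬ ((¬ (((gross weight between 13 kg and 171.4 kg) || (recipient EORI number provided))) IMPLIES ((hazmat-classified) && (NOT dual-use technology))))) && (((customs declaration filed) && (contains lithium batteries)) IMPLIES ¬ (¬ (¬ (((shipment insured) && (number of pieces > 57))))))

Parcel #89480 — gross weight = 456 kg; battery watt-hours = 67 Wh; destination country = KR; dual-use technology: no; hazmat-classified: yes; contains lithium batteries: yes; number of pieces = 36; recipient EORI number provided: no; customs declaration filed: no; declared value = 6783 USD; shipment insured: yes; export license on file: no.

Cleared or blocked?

Cleared

Atomic conditions:
  declared value between 23503 USD and 33841 USD: 6783 in [23503, 33841] is false
  battery watt-hours ≤ 23 Wh: 67 ≤ 23 is false
  destination country = KR: KR == KR is true
  export license on file: no → false
  gross weight between 13 kg and 171.4 kg: 456 in [13, 171.4] is false
  recipient EORI number provided: no → false
  hazmat-classified: yes → true
  NOT dual-use technology: no → true
  customs declaration filed: no → false
  contains lithium batteries: yes → true
  shipment insured: yes → true
  number of pieces > 57: 36 > 57 is false
Combine:
[1.1] false AND false = false
[1.2] true OR false = true
[1] false OR true = true
[2.1.1.1.1] false OR false = false
[2.1.1.1] NOT false = true
[2.1.1.2] true AND true = true
[2.1.1] true → true = true
[2.1] NOT true = false
[2] NOT false = true
[3.1] false AND true = false
[3.2.1.1.1] true AND false = false
[3.2.1.1] NOT false = true
[3.2.1] NOT true = false
[3.2] NOT false = true
[3] false → true (antecedent false ⇒ implication holds) = true
[root] true AND true AND true = true
Overall: true → cleared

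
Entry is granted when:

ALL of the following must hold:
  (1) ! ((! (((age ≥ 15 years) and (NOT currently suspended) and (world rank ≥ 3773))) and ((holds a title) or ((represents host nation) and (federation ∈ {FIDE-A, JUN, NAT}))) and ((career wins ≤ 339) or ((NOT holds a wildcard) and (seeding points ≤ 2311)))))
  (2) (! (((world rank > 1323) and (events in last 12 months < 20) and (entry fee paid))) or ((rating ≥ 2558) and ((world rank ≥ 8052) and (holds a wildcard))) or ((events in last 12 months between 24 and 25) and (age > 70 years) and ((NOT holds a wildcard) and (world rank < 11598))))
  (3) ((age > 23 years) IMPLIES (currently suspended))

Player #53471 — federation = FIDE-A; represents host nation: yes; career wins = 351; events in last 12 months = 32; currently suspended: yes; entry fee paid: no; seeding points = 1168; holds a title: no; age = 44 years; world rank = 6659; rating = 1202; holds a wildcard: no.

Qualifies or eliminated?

Atomic conditions:
  age ≥ 15 years: 44 ≥ 15 is true
  NOT currently suspended: yes → false
  world rank ≥ 3773: 6659 ≥ 3773 is true
  holds a title: no → false
  represents host nation: yes → true
  federation ∈ {FIDE-A, JUN, NAT}: FIDE-A is in the set → true
  career wins ≤ 339: 351 ≤ 339 is false
  NOT holds a wildcard: no → true
  seeding points ≤ 2311: 1168 ≤ 2311 is true
  world rank > 1323: 6659 > 1323 is true
  events in last 12 months < 20: 32 < 20 is false
  entry fee paid: no → false
  rating ≥ 2558: 1202 ≥ 2558 is false
  world rank ≥ 8052: 6659 ≥ 8052 is false
  holds a wildcard: no → false
  events in last 12 months between 24 and 25: 32 in [24, 25] is false
  age > 70 years: 44 > 70 is false
  world rank < 11598: 6659 < 11598 is true
  age > 23 years: 44 > 23 is true
  currently suspended: yes → true
Combine:
[1.1.1.1] true AND false AND true = false
[1.1.1] NOT false = true
[1.1.2.2] true AND true = true
[1.1.2] false OR true = true
[1.1.3.2] true AND true = true
[1.1.3] false OR true = true
[1.1] true AND true AND true = true
[1] NOT true = false
[2.1.1] true AND false AND false = false
[2.1] NOT false = true
[2.2.2] false AND false = false
[2.2] false AND false = false
[2.3.3] true AND true = true
[2.3] false AND false AND true = false
[2] true OR false OR false = true
[3] true → true = true
[root] false AND true AND true = false
Overall: false → eliminated

Eliminated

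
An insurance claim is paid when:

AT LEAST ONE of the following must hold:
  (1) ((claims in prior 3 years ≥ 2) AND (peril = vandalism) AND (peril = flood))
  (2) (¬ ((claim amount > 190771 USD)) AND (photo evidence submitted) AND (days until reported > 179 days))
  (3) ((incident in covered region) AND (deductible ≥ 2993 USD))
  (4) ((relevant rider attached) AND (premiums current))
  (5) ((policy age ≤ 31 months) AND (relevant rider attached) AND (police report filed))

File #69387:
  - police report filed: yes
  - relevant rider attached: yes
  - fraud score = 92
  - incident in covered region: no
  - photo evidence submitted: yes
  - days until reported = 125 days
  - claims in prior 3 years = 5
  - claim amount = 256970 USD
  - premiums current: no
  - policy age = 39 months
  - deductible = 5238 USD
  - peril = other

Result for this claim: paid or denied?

Atomic conditions:
  claims in prior 3 years ≥ 2: 5 ≥ 2 is true
  peril = vandalism: other == vandalism is false
  peril = flood: other == flood is false
  claim amount > 190771 USD: 256970 > 190771 is true
  photo evidence submitted: yes → true
  days until reported > 179 days: 125 > 179 is false
  incident in covered region: no → false
  deductible ≥ 2993 USD: 5238 ≥ 2993 is true
  relevant rider attached: yes → true
  premiums current: no → false
  policy age ≤ 31 months: 39 ≤ 31 is false
  police report filed: yes → true
Combine:
[1] true AND false AND false = false
[2.1] NOT true = false
[2] false AND true AND false = false
[3] false AND true = false
[4] true AND false = false
[5] false AND true AND true = false
[root] false OR false OR false OR false OR false = false
Overall: false → denied

Denied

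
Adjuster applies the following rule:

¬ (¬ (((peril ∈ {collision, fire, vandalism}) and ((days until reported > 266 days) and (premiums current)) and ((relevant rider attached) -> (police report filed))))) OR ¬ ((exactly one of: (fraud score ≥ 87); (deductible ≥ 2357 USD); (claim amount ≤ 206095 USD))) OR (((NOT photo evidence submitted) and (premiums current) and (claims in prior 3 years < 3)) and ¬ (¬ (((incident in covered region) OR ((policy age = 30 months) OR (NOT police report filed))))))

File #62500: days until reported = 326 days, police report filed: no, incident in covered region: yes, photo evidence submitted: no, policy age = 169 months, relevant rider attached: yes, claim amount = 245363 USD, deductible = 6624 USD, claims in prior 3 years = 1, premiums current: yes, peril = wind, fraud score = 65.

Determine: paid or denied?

Atomic conditions:
  peril ∈ {collision, fire, vandalism}: wind is not in the set → false
  days until reported > 266 days: 326 > 266 is true
  premiums current: yes → true
  relevant rider attached: yes → true
  police report filed: no → false
  fraud score ≥ 87: 65 ≥ 87 is false
  deductible ≥ 2357 USD: 6624 ≥ 2357 is true
  claim amount ≤ 206095 USD: 245363 ≤ 206095 is false
  NOT photo evidence submitted: no → true
  claims in prior 3 years < 3: 1 < 3 is true
  incident in covered region: yes → true
  policy age = 30 months: 169 == 30 is false
  NOT police report filed: no → true
Combine:
[1.1.1.2] true AND true = true
[1.1.1.3] true → false = false
[1.1.1] false AND true AND false = false
[1.1] NOT false = true
[1] NOT true = false
[2.1] exactly-one(false, true, false) = true
[2] NOT true = false
[3.1] true AND true AND true = true
[3.2.1.1.2] false OR true = true
[3.2.1.1] true OR true = true
[3.2.1] NOT true = false
[3.2] NOT false = true
[3] true AND true = true
[root] false OR false OR true = true
Overall: true → paid

Paid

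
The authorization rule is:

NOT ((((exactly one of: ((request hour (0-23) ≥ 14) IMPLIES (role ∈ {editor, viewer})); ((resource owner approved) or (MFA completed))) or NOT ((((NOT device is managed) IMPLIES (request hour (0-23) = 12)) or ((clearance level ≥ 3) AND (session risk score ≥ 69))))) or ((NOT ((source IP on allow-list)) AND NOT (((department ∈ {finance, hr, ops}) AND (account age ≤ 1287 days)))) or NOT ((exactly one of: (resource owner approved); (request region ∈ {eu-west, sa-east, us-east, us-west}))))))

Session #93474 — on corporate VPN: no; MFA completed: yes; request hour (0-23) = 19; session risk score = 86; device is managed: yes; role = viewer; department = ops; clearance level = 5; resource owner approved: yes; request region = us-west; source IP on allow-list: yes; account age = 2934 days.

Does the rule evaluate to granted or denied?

Atomic conditions:
  request hour (0-23) ≥ 14: 19 ≥ 14 is true
  role ∈ {editor, viewer}: viewer is in the set → true
  resource owner approved: yes → true
  MFA completed: yes → true
  NOT device is managed: yes → false
  request hour (0-23) = 12: 19 == 12 is false
  clearance level ≥ 3: 5 ≥ 3 is true
  session risk score ≥ 69: 86 ≥ 69 is true
  source IP on allow-list: yes → true
  department ∈ {finance, hr, ops}: ops is in the set → true
  account age ≤ 1287 days: 2934 ≤ 1287 is false
  request region ∈ {eu-west, sa-east, us-east, us-west}: us-west is in the set → true
Combine:
[1.1.1.1] true → true = true
[1.1.1.2] true OR true = true
[1.1.1] exactly-one(true, true) = false
[1.1.2.1.1] false → false (antecedent false ⇒ implication holds) = true
[1.1.2.1.2] true AND true = true
[1.1.2.1] true OR true = true
[1.1.2] NOT true = false
[1.1] false OR false = false
[1.2.1.1] NOT true = false
[1.2.1.2.1] true AND false = false
[1.2.1.2] NOT false = true
[1.2.1] false AND true = false
[1.2.2.1] exactly-one(true, true) = false
[1.2.2] NOT false = true
[1.2] false OR true = true
[1] false OR true = true
[root] NOT true = false
Overall: false → denied

Denied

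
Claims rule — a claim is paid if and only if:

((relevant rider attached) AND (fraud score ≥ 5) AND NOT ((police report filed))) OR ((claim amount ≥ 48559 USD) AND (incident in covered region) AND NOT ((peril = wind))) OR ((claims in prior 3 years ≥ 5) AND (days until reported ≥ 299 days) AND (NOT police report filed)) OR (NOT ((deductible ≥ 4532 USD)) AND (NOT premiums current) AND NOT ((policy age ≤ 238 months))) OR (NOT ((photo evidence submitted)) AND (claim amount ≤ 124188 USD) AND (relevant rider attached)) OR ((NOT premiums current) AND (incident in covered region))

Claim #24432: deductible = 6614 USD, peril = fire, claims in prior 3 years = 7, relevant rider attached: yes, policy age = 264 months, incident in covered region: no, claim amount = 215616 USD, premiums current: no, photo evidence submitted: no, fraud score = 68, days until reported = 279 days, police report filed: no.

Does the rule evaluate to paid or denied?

Atomic conditions:
  relevant rider attached: yes → true
  fraud score ≥ 5: 68 ≥ 5 is true
  police report filed: no → false
  claim amount ≥ 48559 USD: 215616 ≥ 48559 is true
  incident in covered region: no → false
  peril = wind: fire == wind is false
  claims in prior 3 years ≥ 5: 7 ≥ 5 is true
  days until reported ≥ 299 days: 279 ≥ 299 is false
  NOT police report filed: no → true
  deductible ≥ 4532 USD: 6614 ≥ 4532 is true
  NOT premiums current: no → true
  policy age ≤ 238 months: 264 ≤ 238 is false
  photo evidence submitted: no → false
  claim amount ≤ 124188 USD: 215616 ≤ 124188 is false
Combine:
[1.3] NOT false = true
[1] true AND true AND true = true
[2.3] NOT false = true
[2] true AND false AND true = false
[3] true AND false AND true = false
[4.1] NOT true = false
[4.3] NOT false = true
[4] false AND true AND true = false
[5.1] NOT false = true
[5] true AND false AND true = false
[6] true AND false = false
[root] true OR false OR false OR false OR false OR false = true
Overall: true → paid

Paid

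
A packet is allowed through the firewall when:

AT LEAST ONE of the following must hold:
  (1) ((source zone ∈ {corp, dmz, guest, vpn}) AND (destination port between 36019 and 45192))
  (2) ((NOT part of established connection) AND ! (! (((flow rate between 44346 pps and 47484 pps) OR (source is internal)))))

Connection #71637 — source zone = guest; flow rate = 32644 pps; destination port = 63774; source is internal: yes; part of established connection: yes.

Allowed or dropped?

Atomic conditions:
  source zone ∈ {corp, dmz, guest, vpn}: guest is in the set → true
  destination port between 36019 and 45192: 63774 in [36019, 45192] is false
  NOT part of established connection: yes → false
  flow rate between 44346 pps and 47484 pps: 32644 in [44346, 47484] is false
  source is internal: yes → true
Combine:
[1] true AND false = false
[2.2.1.1] false OR true = true
[2.2.1] NOT true = false
[2.2] NOT false = true
[2] false AND true = false
[root] false OR false = false
Overall: false → dropped

Dropped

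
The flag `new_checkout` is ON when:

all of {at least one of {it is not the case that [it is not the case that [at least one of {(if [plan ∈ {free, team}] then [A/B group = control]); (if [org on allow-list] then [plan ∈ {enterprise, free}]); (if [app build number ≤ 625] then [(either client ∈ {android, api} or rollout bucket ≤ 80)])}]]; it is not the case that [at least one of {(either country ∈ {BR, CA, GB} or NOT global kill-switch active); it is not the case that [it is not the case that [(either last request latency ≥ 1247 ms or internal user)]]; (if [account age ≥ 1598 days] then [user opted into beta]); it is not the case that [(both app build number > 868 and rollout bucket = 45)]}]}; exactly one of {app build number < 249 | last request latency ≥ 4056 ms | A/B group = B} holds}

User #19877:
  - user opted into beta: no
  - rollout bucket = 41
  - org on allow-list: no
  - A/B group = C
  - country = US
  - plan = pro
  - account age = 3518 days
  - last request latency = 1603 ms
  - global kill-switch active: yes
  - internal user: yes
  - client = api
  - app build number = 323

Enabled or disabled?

Disabled

Atomic conditions:
  plan ∈ {free, team}: pro is not in the set → false
  A/B group = control: C == control is false
  org on allow-list: no → false
  plan ∈ {enterprise, free}: pro is not in the set → false
  app build number ≤ 625: 323 ≤ 625 is true
  client ∈ {android, api}: api is in the set → true
  rollout bucket ≤ 80: 41 ≤ 80 is true
  country ∈ {BR, CA, GB}: US is not in the set → false
  NOT global kill-switch active: yes → false
  last request latency ≥ 1247 ms: 1603 ≥ 1247 is true
  internal user: yes → true
  account age ≥ 1598 days: 3518 ≥ 1598 is true
  user opted into beta: no → false
  app build number > 868: 323 > 868 is false
  rollout bucket = 45: 41 == 45 is false
  app build number < 249: 323 < 249 is false
  last request latency ≥ 4056 ms: 1603 ≥ 4056 is false
  A/B group = B: C == B is false
Combine:
[1.1.1.1.1] false → false (antecedent false ⇒ implication holds) = true
[1.1.1.1.2] false → false (antecedent false ⇒ implication holds) = true
[1.1.1.1.3.2] true OR true = true
[1.1.1.1.3] true → true = true
[1.1.1.1] true OR true OR true = true
[1.1.1] NOT true = false
[1.1] NOT false = true
[1.2.1.1] false OR false = false
[1.2.1.2.1.1] true OR true = true
[1.2.1.2.1] NOT true = false
[1.2.1.2] NOT false = true
[1.2.1.3] true → false = false
[1.2.1.4.1] false AND false = false
[1.2.1.4] NOT false = true
[1.2.1] false OR true OR false OR true = true
[1.2] NOT true = false
[1] true OR false = true
[2] exactly-one(false, false, false) = false
[root] true AND false = false
Overall: false → disabled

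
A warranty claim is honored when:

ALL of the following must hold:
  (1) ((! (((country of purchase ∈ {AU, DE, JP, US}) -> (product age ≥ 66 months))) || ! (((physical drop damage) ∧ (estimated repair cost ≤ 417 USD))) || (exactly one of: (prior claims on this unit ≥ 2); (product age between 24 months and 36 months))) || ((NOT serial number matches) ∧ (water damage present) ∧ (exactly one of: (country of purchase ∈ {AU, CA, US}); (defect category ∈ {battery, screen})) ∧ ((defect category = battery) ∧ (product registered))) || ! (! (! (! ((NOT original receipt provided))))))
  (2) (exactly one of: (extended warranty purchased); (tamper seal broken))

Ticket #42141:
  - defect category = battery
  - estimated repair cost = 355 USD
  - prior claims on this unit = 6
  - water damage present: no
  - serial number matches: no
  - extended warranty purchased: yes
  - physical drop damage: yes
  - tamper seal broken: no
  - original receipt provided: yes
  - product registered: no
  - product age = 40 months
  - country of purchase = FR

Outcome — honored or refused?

Atomic conditions:
  country of purchase ∈ {AU, DE, JP, US}: FR is not in the set → false
  product age ≥ 66 months: 40 ≥ 66 is false
  physical drop damage: yes → true
  estimated repair cost ≤ 417 USD: 355 ≤ 417 is true
  prior claims on this unit ≥ 2: 6 ≥ 2 is true
  product age between 24 months and 36 months: 40 in [24, 36] is false
  NOT serial number matches: no → true
  water damage present: no → false
  country of purchase ∈ {AU, CA, US}: FR is not in the set → false
  defect category ∈ {battery, screen}: battery is in the set → true
  defect category = battery: battery == battery is true
  product registered: no → false
  NOT original receipt provided: yes → false
  extended warranty purchased: yes → true
  tamper seal broken: no → false
Combine:
[1.1.1.1] false → false (antecedent false ⇒ implication holds) = true
[1.1.1] NOT true = false
[1.1.2.1] true AND true = true
[1.1.2] NOT true = false
[1.1.3] exactly-one(true, false) = true
[1.1] false OR false OR true = true
[1.2.3] exactly-one(false, true) = true
[1.2.4] true AND false = false
[1.2] true AND false AND true AND false = false
[1.3.1.1.1] NOT false = true
[1.3.1.1] NOT true = false
[1.3.1] NOT false = true
[1.3] NOT true = false
[1] true OR false OR false = true
[2] exactly-one(true, false) = true
[root] true AND true = true
Overall: true → honored

Honored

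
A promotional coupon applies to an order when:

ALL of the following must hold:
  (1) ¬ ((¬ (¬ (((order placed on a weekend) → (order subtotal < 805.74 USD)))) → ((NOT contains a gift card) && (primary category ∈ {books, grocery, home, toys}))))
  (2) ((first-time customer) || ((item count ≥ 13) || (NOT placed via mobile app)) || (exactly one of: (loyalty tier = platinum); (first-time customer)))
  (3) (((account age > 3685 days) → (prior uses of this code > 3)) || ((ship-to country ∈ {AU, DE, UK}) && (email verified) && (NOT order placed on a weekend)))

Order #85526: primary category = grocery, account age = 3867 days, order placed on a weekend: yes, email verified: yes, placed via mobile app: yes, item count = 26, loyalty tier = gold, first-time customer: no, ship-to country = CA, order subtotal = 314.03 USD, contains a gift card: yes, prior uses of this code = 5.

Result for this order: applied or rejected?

Atomic conditions:
  order placed on a weekend: yes → true
  order subtotal < 805.74 USD: 314.03 < 805.74 is true
  NOT contains a gift card: yes → false
  primary category ∈ {books, grocery, home, toys}: grocery is in the set → true
  first-time customer: no → false
  item count ≥ 13: 26 ≥ 13 is true
  NOT placed via mobile app: yes → false
  loyalty tier = platinum: gold == platinum is false
  account age > 3685 days: 3867 > 3685 is true
  prior uses of this code > 3: 5 > 3 is true
  ship-to country ∈ {AU, DE, UK}: CA is not in the set → false
  email verified: yes → true
  NOT order placed on a weekend: yes → false
Combine:
[1.1.1.1.1] true → true = true
[1.1.1.1] NOT true = false
[1.1.1] NOT false = true
[1.1.2] false AND true = false
[1.1] true → false = false
[1] NOT false = true
[2.2] true OR false = true
[2.3] exactly-one(false, false) = false
[2] false OR true OR false = true
[3.1] true → true = true
[3.2] false AND true AND false = false
[3] true OR false = true
[root] true AND true AND true = true
Overall: true → applied

Applied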